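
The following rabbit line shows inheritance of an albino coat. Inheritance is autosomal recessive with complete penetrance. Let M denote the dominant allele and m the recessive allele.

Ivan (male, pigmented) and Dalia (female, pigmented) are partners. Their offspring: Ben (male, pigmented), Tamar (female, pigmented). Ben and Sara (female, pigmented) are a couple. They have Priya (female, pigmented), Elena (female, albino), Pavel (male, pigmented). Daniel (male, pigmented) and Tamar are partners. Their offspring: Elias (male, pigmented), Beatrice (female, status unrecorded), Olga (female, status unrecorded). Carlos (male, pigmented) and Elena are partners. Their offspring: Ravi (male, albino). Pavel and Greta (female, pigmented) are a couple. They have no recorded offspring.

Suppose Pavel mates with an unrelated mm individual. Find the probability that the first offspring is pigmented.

Ben is pigmented so carries M and passed m to Elena (mm), so Ben is Mm.
Sara is pigmented so carries M and passed m to Elena (mm), so Sara is Mm.
Pavel is a pigmented offspring of Ben (Mm) × Sara (Mm), whose cross gives 1/4 MM : 1/2 Mm : 1/4 mm; conditioning on being pigmented, Pavel is MM with probability 1/3, Mm with probability 2/3.
Summing over parental genotype combinations, P(offspring is pigmented) = 1/3·1 + 2/3·1/2 = 2/3.

2/3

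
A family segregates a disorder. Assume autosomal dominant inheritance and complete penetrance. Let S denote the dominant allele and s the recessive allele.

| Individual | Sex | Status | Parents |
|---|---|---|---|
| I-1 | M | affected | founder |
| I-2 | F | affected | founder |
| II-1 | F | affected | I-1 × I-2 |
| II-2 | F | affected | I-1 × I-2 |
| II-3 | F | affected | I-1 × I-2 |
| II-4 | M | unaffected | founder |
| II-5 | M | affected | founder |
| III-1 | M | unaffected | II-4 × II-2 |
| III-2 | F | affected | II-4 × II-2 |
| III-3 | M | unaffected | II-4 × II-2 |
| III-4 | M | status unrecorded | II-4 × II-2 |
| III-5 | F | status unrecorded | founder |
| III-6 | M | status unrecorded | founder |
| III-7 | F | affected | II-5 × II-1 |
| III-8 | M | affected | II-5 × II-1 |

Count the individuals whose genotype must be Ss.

Obligate heterozygotes: II-2 is affected so carries S and passed s to III-1 (ss), so II-2 is Ss; III-2 is affected so carries S and received s from II-4 (ss), so III-2 is Ss.
Every other individual is either homozygous by phenotype or has at least one consistent homozygous assignment, so the count is 2.

2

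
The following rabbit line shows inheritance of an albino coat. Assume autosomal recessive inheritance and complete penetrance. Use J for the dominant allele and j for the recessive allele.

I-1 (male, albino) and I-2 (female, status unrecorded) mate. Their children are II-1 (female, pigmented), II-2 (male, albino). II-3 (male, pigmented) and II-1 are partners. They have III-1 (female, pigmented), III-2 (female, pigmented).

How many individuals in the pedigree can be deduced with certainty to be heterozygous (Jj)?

Obligate heterozygotes: I-2 passed J to II-1 (Jj, whose j came from I-1) and passed j to II-2 (jj), so I-2 is Jj; II-1 is pigmented so carries J and received j from I-1 (jj), so II-1 is Jj.
Every other individual is either homozygous by phenotype or has at least one consistent homozygous assignment, so the count is 2.

2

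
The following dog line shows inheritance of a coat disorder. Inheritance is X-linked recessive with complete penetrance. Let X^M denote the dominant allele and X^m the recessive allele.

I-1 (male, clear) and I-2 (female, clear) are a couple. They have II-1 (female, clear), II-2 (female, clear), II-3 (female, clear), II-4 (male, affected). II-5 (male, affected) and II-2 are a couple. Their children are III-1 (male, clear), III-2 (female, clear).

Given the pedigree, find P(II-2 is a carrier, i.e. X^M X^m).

1/5

I-1 is clear, so I-1 is X^M Y.
I-2 is clear so carries M and passed m to II-4 (X^m Y), so I-2 is X^M X^m.
Their cross gives offspring ratios 1/2 X^M X^M : 1/2 X^M X^m. Conditioning on II-2 being clear, P(X^M X^m) = 1/2 / 1 = 1/2 before taking II-2's own offspring into account.
II-5 is affected, so II-5 is X^m Y.
Now use II-2's offspring. Probability of each recorded status — clear son III-1: 1/2 if II-2 is X^M X^m, 1 if X^M X^M; clear daughter III-2: 1/2 if II-2 is X^M X^m, 1 if X^M X^M.
Bayes: P(X^M X^m) = 1/2·1/4 / (1/2·1/4 + 1/2·1) = 1/5.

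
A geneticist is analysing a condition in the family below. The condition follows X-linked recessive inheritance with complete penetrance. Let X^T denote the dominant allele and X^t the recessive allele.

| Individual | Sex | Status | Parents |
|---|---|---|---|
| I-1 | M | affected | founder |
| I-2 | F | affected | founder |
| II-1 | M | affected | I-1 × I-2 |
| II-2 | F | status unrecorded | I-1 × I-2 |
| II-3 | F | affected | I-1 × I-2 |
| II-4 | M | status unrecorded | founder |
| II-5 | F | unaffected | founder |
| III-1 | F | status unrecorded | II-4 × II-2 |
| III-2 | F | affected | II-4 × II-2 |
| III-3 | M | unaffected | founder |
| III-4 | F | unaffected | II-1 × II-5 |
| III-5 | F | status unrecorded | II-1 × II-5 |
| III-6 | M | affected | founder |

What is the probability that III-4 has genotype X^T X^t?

1

III-4 is unaffected so carries T and received t from II-1 (X^t Y), so III-4 is X^T X^t, giving P(X^T X^t) = 1.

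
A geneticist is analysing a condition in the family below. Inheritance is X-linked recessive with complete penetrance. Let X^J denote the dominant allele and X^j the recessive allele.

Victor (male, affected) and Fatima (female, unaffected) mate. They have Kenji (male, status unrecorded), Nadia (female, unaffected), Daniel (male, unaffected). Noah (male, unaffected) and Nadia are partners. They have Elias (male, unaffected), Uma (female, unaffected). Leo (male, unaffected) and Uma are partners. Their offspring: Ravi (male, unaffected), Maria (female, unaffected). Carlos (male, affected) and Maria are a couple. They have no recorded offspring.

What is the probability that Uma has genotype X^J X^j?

Noah is unaffected, so Noah is X^J Y.
Nadia is unaffected so carries J and received j from Victor (X^j Y), so Nadia is X^J X^j.
Their cross gives offspring ratios 1/2 X^J X^J : 1/2 X^J X^j. Conditioning on Uma being unaffected, P(X^J X^j) = 1/2 / 1 = 1/2 before taking Uma's own offspring into account.
Leo is unaffected, so Leo is X^J Y.
Now use Uma's offspring. Probability of each recorded status — unaffected son Ravi: 1/2 if Uma is X^J X^j, 1 if X^J X^J. (Maria: equally likely either way, so uninformative.)
Bayes: P(X^J X^j) = 1/2·1/2 / (1/2·1/2 + 1/2·1) = 1/3.

1/3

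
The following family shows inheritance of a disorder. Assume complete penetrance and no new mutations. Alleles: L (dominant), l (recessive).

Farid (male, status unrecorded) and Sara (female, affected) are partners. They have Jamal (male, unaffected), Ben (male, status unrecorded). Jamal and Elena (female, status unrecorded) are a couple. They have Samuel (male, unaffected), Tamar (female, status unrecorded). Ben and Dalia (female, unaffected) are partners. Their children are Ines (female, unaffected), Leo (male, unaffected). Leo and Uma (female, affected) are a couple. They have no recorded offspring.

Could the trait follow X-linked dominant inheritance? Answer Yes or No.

Yes

A consistent assignment under X-linked dominant exists: Farid X^L Y, Sara X^L X^l, Jamal X^l Y, Ben X^l Y, Elena X^L X^l, Dalia X^l X^l, Samuel X^l Y, Tamar X^L X^l, Ines X^l X^l, Leo X^l Y, Uma X^L X^L.
In this assignment every recorded phenotype matches its genotype and every non-founder's genotype is obtainable from its parents' genotypes, so the pedigree is consistent.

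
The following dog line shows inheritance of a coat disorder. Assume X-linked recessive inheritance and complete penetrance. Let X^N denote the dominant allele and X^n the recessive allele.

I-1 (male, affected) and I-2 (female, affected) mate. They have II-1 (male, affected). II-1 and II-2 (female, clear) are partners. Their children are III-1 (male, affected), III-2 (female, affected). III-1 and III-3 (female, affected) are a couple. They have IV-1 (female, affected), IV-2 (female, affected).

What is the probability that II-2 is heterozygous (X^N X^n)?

1

II-2 is clear so carries N and passed n to III-1 (X^n Y), so II-2 is X^N X^n, giving P(X^N X^n) = 1.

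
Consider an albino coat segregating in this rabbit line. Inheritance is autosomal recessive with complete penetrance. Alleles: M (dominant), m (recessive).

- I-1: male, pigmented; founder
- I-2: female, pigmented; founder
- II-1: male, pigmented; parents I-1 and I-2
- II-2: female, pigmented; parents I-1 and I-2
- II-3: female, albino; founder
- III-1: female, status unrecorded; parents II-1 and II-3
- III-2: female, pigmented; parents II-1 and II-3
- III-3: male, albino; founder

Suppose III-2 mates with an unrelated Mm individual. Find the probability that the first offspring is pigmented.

3/4

III-2 is pigmented so carries M and received m from II-3 (mm), so III-2 is Mm.
The cross gives 1/4 MM : 1/2 Mm : 1/4 mm, so P(offspring is pigmented) = 3/4.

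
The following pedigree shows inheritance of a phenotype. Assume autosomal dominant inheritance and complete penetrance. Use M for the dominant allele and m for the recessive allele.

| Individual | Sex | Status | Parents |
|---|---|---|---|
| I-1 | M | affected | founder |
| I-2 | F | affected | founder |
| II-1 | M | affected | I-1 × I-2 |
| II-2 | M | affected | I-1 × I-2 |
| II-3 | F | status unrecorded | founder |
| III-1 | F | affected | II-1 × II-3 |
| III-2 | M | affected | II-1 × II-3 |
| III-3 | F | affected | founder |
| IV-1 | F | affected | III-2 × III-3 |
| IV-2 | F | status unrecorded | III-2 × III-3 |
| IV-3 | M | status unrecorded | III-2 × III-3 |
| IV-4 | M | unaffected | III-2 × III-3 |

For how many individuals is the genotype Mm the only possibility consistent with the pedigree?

2

Obligate heterozygotes: III-2 is affected so carries M and passed m to IV-4 (mm), so III-2 is Mm; III-3 is affected so carries M and passed m to IV-4 (mm), so III-3 is Mm.
Every other individual is either homozygous by phenotype or has at least one consistent homozygous assignment, so the count is 2.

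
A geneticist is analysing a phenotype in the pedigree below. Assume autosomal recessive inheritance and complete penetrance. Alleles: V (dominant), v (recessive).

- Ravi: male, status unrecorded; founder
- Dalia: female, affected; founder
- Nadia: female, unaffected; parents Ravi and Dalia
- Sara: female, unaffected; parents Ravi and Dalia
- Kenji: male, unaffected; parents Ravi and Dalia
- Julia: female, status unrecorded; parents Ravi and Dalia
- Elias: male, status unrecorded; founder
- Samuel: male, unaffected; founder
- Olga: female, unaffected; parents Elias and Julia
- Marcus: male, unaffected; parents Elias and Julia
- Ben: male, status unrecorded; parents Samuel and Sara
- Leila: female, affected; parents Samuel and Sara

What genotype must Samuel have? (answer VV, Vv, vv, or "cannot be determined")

Vv

From phenotype alone, Samuel is VV or Vv.
Samuel is unaffected so carries V and passed v to Leila (vv), so Samuel is Vv.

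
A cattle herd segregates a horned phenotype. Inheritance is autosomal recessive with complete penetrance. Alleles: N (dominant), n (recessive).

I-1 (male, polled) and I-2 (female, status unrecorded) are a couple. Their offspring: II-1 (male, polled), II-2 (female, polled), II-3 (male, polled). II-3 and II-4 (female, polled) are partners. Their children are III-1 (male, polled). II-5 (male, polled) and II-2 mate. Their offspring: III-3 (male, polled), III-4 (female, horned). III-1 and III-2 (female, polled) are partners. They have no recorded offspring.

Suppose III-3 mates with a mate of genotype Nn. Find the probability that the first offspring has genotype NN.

II-5 is polled so carries N and passed n to III-4 (nn), so II-5 is Nn.
II-2 is polled so carries N and passed n to III-4 (nn), so II-2 is Nn.
III-3 is a polled offspring of II-5 (Nn) × II-2 (Nn), whose cross gives 1/4 NN : 1/2 Nn : 1/4 nn; conditioning on being polled, III-3 is NN with probability 1/3, Nn with probability 2/3.
Summing over parental genotype combinations, P(offspring has genotype NN) = 1/3·1/2 + 2/3·1/4 = 1/3.

1/3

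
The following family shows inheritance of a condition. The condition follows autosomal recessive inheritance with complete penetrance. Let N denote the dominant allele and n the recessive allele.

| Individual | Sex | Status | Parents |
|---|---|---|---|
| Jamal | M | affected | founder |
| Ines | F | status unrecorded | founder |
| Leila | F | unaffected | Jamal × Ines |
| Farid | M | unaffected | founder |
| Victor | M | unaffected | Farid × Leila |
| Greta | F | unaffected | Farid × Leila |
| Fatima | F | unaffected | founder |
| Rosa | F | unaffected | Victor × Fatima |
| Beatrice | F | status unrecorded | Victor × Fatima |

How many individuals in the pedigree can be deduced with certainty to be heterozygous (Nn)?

1

Obligate heterozygotes: Leila is unaffected so carries N and received n from Jamal (nn), so Leila is Nn.
Every other individual is either homozygous by phenotype or has at least one consistent homozygous assignment, so the count is 1.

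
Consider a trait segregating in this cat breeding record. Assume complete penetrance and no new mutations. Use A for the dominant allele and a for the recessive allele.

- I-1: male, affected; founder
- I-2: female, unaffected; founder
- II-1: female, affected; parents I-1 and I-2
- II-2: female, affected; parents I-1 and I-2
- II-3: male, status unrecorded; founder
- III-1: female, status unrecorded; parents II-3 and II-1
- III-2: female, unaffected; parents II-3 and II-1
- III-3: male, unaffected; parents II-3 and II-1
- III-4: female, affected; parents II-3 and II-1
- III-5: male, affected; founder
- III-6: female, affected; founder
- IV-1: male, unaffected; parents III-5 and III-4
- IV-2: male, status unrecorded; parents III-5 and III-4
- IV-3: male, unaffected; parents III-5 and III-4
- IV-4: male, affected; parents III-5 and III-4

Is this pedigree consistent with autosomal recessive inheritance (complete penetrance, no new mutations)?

Under autosomal recessive, IV-1 (unaffected, male) cannot arise from III-5 (affected) × III-4 (affected).

No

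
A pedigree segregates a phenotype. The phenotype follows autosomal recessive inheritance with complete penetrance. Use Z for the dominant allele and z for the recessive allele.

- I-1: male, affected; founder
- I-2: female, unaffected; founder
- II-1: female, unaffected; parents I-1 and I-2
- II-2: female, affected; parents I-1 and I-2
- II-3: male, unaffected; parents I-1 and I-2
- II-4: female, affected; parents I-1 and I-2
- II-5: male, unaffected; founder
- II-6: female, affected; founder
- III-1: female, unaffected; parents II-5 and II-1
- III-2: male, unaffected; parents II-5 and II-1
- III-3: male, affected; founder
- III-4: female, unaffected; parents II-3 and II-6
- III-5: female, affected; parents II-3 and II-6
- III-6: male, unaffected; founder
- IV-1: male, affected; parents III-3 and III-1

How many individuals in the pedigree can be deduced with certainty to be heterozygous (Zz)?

Obligate heterozygotes: I-2 is unaffected so carries Z and passed z to II-2 (zz), so I-2 is Zz; II-1 is unaffected so carries Z and received z from I-1 (zz), so II-1 is Zz; II-3 is unaffected so carries Z and received z from I-1 (zz), so II-3 is Zz; III-1 is unaffected so carries Z and passed z to IV-1 (zz), so III-1 is Zz; III-4 is unaffected so carries Z and received z from II-6 (zz), so III-4 is Zz.
Every other individual is either homozygous by phenotype or has at least one consistent homozygous assignment, so the count is 5.

5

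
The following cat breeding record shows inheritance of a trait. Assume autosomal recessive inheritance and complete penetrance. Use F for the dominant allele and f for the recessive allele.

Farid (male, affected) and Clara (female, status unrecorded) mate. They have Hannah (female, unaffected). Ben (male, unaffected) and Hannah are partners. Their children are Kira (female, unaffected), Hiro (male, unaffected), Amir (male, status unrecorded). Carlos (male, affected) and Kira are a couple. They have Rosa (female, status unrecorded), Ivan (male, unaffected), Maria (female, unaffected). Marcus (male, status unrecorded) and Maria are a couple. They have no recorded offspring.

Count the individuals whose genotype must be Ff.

Obligate heterozygotes: Hannah is unaffected so carries F and received f from Farid (ff), so Hannah is Ff; Ivan is unaffected so carries F and received f from Carlos (ff), so Ivan is Ff; Maria is unaffected so carries F and received f from Carlos (ff), so Maria is Ff.
Every other individual is either homozygous by phenotype or has at least one consistent homozygous assignment, so the count is 3.

3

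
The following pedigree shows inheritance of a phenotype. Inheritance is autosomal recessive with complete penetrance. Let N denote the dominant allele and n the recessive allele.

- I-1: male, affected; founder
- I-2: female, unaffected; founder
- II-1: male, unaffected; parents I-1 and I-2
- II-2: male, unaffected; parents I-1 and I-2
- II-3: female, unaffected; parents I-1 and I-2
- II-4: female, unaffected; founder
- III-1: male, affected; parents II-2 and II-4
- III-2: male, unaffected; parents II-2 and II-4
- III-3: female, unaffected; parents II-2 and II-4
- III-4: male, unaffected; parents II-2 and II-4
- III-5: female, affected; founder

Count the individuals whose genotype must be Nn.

4

Obligate heterozygotes: II-1 is unaffected so carries N and received n from I-1 (nn), so II-1 is Nn; II-2 is unaffected so carries N and received n from I-1 (nn), so II-2 is Nn; II-3 is unaffected so carries N and received n from I-1 (nn), so II-3 is Nn; II-4 is unaffected so carries N and passed n to III-1 (nn), so II-4 is Nn.
Every other individual is either homozygous by phenotype or has at least one consistent homozygous assignment, so the count is 4.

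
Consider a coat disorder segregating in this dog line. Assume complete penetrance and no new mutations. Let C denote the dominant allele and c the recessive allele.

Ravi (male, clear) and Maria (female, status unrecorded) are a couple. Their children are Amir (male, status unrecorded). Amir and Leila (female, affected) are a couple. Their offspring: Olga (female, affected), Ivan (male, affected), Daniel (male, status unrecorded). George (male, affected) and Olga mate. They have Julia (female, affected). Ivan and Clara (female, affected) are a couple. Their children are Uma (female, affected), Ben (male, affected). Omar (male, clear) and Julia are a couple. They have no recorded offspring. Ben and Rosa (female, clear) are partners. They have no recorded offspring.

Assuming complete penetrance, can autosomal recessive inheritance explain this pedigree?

A consistent assignment under autosomal recessive exists: Ravi CC, Maria Cc, Amir Cc, Leila cc, Olga cc, Ivan cc, Daniel Cc, George cc, Clara cc, Julia cc, Omar CC, Uma cc, Ben cc, Rosa CC.
In this assignment every recorded phenotype matches its genotype and every non-founder's genotype is obtainable from its parents' genotypes, so the pedigree is consistent.

Yes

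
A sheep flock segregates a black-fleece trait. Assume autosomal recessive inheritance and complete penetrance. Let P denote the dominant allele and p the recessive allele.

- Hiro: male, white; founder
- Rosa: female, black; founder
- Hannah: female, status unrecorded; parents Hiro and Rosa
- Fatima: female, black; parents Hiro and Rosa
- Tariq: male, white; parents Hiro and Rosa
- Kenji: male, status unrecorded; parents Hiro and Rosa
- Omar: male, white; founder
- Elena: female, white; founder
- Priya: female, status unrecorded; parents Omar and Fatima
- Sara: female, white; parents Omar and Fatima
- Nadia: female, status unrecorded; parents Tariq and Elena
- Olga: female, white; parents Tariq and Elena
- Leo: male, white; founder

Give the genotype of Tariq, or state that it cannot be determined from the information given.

From phenotype alone, Tariq is PP or Pp.
Tariq is white so carries P and received p from Rosa (pp), so Tariq is Pp.

Pp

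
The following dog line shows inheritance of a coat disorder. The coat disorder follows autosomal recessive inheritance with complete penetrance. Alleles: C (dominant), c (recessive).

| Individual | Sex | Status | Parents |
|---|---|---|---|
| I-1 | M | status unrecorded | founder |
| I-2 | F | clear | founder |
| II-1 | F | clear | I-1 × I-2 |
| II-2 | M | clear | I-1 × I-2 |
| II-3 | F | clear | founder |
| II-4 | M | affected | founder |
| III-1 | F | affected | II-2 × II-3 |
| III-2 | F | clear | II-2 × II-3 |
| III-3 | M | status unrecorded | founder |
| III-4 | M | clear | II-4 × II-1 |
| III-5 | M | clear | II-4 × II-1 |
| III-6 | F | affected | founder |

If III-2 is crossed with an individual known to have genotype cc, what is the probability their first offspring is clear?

2/3

II-2 is clear so carries C and passed c to III-1 (cc), so II-2 is Cc.
II-3 is clear so carries C and passed c to III-1 (cc), so II-3 is Cc.
III-2 is a clear offspring of II-2 (Cc) × II-3 (Cc), whose cross gives 1/4 CC : 1/2 Cc : 1/4 cc; conditioning on being clear, III-2 is CC with probability 1/3, Cc with probability 2/3.
Summing over parental genotype combinations, P(offspring is clear) = 1/3·1 + 2/3·1/2 = 2/3.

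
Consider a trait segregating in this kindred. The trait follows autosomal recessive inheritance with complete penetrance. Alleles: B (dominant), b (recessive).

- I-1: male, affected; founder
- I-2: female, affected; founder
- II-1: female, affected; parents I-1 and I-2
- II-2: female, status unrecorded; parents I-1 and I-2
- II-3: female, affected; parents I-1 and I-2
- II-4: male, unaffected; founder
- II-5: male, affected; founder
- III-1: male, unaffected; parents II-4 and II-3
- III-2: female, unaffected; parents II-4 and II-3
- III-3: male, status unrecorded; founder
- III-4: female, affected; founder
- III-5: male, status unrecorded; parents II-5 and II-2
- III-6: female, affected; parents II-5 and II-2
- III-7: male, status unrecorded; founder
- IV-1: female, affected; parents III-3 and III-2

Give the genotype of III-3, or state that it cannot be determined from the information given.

III-3's phenotype is unrecorded, and no parent or child forces a single allele at both positions; consistent genotype assignments exist with III-3 as Bb or bb.

cannot be determined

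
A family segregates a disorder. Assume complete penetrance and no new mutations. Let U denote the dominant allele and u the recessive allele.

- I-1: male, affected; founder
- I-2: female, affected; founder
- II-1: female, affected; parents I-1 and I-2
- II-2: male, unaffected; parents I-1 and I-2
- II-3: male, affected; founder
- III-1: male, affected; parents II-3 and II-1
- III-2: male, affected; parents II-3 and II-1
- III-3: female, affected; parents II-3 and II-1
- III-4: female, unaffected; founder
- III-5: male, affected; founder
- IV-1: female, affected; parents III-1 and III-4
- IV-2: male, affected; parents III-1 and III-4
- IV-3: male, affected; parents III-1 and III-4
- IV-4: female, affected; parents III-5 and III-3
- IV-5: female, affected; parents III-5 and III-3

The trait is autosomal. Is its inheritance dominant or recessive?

I-1 and I-2 are both affected yet have an unaffected child II-2. Under a recessive model two affected parents are homozygous and every child would be affected, so the trait cannot be recessive.

dominant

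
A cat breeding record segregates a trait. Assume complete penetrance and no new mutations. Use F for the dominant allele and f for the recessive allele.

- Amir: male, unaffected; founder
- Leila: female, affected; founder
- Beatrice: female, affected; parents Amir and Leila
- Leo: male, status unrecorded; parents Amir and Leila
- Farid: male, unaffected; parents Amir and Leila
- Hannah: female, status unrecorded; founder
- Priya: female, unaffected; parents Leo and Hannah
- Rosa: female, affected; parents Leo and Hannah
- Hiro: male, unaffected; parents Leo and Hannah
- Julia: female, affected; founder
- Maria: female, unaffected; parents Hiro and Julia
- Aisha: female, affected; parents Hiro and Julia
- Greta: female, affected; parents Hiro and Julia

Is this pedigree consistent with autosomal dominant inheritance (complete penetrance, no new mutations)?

Yes

A consistent assignment under autosomal dominant exists: Amir ff, Leila Ff, Beatrice Ff, Leo Ff, Farid ff, Hannah Ff, Priya ff, Rosa FF, Hiro ff, Julia Ff, Maria ff, Aisha Ff, Greta Ff.
In this assignment every recorded phenotype matches its genotype and every non-founder's genotype is obtainable from its parents' genotypes, so the pedigree is consistent.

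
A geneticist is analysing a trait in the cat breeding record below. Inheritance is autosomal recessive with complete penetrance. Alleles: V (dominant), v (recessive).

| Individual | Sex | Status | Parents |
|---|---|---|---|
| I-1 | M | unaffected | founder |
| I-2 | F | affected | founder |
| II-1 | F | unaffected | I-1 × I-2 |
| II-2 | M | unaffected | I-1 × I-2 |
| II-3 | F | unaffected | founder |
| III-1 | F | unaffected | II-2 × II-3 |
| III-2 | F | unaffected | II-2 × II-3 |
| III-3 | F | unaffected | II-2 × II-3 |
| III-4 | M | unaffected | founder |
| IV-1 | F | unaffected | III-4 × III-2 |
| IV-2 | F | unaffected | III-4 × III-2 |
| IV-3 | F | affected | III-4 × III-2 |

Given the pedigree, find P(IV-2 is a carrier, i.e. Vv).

2/3

III-4 is unaffected so carries V and passed v to IV-3 (vv), so III-4 is Vv.
III-2 is unaffected so carries V and passed v to IV-3 (vv), so III-2 is Vv.
Their cross gives offspring ratios 1/4 VV : 1/2 Vv : 1/4 vv. Conditioning on IV-2 being unaffected, P(Vv) = 1/2 / 3/4 = 2/3.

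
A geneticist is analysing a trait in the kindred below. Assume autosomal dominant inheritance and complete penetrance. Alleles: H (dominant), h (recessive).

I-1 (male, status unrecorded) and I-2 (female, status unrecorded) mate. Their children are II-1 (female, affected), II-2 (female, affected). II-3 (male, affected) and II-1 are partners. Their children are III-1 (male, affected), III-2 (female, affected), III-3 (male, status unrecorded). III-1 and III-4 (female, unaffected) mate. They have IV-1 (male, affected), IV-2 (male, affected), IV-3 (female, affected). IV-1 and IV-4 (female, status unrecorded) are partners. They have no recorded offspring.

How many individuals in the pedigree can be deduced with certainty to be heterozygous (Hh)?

3

Obligate heterozygotes: IV-1 is affected so carries H and received h from III-4 (hh), so IV-1 is Hh; IV-2 is affected so carries H and received h from III-4 (hh), so IV-2 is Hh; IV-3 is affected so carries H and received h from III-4 (hh), so IV-3 is Hh.
Every other individual is either homozygous by phenotype or has at least one consistent homozygous assignment, so the count is 3.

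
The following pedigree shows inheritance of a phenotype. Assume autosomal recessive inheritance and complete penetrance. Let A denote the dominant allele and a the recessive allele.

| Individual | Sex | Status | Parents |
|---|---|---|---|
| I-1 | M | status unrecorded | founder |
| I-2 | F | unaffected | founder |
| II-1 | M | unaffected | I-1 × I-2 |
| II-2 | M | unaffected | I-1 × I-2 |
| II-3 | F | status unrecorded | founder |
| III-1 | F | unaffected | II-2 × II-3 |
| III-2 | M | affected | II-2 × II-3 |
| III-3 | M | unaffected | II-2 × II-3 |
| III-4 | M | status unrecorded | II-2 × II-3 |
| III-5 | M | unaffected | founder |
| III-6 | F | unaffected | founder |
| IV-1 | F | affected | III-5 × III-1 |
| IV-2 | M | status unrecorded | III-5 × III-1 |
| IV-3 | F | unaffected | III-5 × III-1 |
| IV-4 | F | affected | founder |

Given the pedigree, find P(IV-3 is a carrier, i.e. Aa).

2/3

III-5 is unaffected so carries A and passed a to IV-1 (aa), so III-5 is Aa.
III-1 is unaffected so carries A and passed a to IV-1 (aa), so III-1 is Aa.
Their cross gives offspring ratios 1/4 AA : 1/2 Aa : 1/4 aa. Conditioning on IV-3 being unaffected, P(Aa) = 1/2 / 3/4 = 2/3.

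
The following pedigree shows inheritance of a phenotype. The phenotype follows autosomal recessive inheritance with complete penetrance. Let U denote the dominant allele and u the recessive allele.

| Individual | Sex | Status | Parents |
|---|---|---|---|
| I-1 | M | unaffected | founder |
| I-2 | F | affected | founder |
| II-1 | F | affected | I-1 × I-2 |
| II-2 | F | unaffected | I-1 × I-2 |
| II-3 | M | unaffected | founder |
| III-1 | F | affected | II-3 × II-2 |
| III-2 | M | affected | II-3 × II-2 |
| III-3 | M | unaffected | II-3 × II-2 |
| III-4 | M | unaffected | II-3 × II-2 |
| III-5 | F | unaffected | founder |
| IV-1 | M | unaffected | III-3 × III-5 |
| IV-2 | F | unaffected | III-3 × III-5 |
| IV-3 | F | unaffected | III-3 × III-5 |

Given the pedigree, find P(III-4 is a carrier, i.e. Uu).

II-3 is unaffected so carries U and passed u to III-1 (uu), so II-3 is Uu.
II-2 is unaffected so carries U and received u from I-2 (uu), so II-2 is Uu.
Their cross gives offspring ratios 1/4 UU : 1/2 Uu : 1/4 uu. Conditioning on III-4 being unaffected, P(Uu) = 1/2 / 3/4 = 2/3.

2/3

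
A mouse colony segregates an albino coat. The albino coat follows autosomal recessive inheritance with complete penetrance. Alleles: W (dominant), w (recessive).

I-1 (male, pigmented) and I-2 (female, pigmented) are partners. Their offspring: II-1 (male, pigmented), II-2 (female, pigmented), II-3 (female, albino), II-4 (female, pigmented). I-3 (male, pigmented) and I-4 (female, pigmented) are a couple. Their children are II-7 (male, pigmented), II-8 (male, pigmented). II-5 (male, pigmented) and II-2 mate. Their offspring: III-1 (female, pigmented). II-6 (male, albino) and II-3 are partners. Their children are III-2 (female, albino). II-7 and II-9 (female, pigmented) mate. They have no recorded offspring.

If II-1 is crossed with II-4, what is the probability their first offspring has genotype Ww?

4/9

I-1 is pigmented so carries W and passed w to II-3 (ww), so I-1 is Ww.
I-2 is pigmented so carries W and passed w to II-3 (ww), so I-2 is Ww.
II-1 is a pigmented offspring of I-1 (Ww) × I-2 (Ww), whose cross gives 1/4 WW : 1/2 Ww : 1/4 ww; conditioning on being pigmented, II-1 is WW with probability 1/3, Ww with probability 2/3.
II-4 is a pigmented offspring of I-1 (Ww) × I-2 (Ww), whose cross gives 1/4 WW : 1/2 Ww : 1/4 ww; conditioning on being pigmented, II-4 is WW with probability 1/3, Ww with probability 2/3.
Summing over parental genotype combinations, P(offspring has genotype Ww) = 2/9·1/2 + 2/9·1/2 + 4/9·1/2 = 4/9.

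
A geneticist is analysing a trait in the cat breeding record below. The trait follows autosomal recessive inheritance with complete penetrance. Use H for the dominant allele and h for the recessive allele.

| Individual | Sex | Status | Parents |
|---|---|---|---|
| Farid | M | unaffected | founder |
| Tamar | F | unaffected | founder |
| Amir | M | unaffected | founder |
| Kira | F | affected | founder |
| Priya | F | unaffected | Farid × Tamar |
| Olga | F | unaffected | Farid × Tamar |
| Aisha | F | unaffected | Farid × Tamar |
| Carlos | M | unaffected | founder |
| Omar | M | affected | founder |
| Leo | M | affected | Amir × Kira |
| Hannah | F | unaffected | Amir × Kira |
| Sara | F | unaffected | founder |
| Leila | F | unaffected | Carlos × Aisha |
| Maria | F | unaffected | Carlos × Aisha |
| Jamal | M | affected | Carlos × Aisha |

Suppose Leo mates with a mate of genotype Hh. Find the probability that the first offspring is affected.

Leo is affected, so Leo is hh.
The cross gives 1/2 Hh : 1/2 hh, so P(offspring is affected) = 1/2.

1/2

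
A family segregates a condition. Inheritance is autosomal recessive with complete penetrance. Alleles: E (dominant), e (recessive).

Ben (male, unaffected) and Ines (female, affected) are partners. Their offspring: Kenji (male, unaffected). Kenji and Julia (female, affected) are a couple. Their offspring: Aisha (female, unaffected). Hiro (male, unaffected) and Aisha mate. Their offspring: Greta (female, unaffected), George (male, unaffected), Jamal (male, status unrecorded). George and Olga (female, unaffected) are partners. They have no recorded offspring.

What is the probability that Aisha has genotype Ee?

1

Aisha is unaffected so carries E and received e from Julia (ee), so Aisha is Ee, giving P(Ee) = 1.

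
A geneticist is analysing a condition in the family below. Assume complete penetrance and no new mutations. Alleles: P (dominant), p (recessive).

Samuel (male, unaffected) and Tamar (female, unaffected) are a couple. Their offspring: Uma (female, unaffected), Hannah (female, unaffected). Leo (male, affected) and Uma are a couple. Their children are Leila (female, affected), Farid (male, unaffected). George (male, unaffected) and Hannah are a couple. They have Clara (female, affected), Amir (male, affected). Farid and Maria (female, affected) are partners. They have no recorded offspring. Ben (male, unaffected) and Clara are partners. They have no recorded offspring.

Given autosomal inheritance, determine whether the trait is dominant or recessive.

George and Hannah are both unaffected yet have an affected child Clara. Under dominance, an affected child requires at least one affected parent, so the trait cannot be dominant.

recessive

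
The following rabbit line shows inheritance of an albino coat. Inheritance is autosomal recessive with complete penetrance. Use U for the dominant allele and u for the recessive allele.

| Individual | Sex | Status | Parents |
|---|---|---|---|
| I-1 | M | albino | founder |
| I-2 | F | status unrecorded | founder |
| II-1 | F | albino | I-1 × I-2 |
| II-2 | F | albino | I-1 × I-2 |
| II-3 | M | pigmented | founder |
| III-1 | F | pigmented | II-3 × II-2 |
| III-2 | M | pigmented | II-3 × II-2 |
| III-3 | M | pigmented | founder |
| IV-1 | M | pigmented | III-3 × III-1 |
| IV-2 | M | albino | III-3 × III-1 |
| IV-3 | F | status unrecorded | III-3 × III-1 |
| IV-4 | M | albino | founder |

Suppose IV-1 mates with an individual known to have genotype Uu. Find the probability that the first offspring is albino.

1/6

III-3 is pigmented so carries U and passed u to IV-2 (uu), so III-3 is Uu.
III-1 is pigmented so carries U and received u from II-2 (uu), so III-1 is Uu.
IV-1 is a pigmented offspring of III-3 (Uu) × III-1 (Uu), whose cross gives 1/4 UU : 1/2 Uu : 1/4 uu; conditioning on being pigmented, IV-1 is UU with probability 1/3, Uu with probability 2/3.
Summing over parental genotype combinations, P(offspring is albino) = 2/3·1/4 = 1/6.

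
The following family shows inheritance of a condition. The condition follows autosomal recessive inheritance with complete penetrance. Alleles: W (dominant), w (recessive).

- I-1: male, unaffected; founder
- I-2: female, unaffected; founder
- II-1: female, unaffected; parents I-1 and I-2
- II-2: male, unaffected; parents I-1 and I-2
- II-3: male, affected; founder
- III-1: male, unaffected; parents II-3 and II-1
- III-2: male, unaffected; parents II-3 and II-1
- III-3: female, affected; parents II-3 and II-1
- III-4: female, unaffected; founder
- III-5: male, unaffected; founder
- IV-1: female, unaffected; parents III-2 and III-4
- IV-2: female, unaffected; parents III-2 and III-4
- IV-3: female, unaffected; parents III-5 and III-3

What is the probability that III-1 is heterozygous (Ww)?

III-1 is unaffected so carries W and received w from II-3 (ww), so III-1 is Ww, giving P(Ww) = 1.

1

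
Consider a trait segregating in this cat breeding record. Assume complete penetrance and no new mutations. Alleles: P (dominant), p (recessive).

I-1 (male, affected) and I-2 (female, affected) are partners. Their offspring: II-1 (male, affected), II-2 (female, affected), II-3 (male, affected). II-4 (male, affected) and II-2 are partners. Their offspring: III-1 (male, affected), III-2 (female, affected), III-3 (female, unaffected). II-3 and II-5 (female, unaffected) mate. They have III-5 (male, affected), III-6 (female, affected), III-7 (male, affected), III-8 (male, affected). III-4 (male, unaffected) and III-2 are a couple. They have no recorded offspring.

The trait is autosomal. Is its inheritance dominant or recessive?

dominant

II-4 and II-2 are both affected yet have an unaffected child III-3. Under a recessive model two affected parents are homozygous and every child would be affected, so the trait cannot be recessive.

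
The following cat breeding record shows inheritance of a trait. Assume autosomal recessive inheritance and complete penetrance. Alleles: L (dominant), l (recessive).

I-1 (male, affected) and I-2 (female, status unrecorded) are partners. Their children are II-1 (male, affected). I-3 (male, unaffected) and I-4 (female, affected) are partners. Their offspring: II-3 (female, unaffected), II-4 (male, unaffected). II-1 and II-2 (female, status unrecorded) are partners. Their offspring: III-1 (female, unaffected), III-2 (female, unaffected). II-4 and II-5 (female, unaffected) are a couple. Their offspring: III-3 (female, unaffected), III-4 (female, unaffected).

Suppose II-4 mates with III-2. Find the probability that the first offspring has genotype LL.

II-4 is unaffected so carries L and received l from I-4 (ll), so II-4 is Ll.
III-2 is unaffected so carries L and received l from II-1 (ll), so III-2 is Ll.
The cross gives 1/4 LL : 1/2 Ll : 1/4 ll, so P(offspring has genotype LL) = 1/4.

1/4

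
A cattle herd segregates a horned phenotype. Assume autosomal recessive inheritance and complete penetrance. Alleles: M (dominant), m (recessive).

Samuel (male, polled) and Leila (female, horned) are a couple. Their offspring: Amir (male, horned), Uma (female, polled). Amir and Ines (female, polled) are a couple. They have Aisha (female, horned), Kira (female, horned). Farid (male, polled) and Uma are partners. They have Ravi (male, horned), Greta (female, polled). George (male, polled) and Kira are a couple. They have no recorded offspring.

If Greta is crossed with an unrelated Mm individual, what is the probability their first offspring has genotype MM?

1/3

Farid is polled so carries M and passed m to Ravi (mm), so Farid is Mm.
Uma is polled so carries M and received m from Leila (mm), so Uma is Mm.
Greta is a polled offspring of Farid (Mm) × Uma (Mm), whose cross gives 1/4 MM : 1/2 Mm : 1/4 mm; conditioning on being polled, Greta is MM with probability 1/3, Mm with probability 2/3.
Summing over parental genotype combinations, P(offspring has genotype MM) = 1/3·1/2 + 2/3·1/4 = 1/3.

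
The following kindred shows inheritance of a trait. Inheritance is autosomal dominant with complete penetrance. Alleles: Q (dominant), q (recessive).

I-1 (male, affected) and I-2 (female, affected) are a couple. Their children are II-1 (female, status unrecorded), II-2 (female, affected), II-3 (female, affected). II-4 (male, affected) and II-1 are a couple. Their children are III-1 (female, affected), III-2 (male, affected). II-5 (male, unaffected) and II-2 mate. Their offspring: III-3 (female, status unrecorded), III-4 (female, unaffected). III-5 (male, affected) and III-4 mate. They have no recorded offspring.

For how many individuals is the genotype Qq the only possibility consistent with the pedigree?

1

Obligate heterozygotes: II-2 is affected so carries Q and passed q to III-4 (qq), so II-2 is Qq.
Every other individual is either homozygous by phenotype or has at least one consistent homozygous assignment, so the count is 1.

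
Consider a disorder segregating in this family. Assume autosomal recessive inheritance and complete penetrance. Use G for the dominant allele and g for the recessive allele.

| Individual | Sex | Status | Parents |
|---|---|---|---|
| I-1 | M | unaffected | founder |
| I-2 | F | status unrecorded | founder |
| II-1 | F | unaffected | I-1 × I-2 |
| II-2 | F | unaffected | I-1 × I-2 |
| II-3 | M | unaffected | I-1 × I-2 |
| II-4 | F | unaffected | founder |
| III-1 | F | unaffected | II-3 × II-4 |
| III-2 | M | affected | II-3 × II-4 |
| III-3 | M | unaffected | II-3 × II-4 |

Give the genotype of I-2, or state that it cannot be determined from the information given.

cannot be determined

I-2's phenotype is unrecorded, and no parent or child forces a single allele at both positions; consistent genotype assignments exist with I-2 as GG or Gg or gg.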